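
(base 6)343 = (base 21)69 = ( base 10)135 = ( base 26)55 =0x87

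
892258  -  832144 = 60114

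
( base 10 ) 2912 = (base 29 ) 3dc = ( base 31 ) 30t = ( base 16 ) B60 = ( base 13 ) 1430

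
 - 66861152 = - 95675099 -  -28813947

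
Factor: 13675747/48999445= 5^(-1) * 11^(-1) * 67^( - 1)*73^1*13297^( - 1 ) *187339^1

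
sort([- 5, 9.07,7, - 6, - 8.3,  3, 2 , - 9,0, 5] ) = [ - 9, - 8.3, - 6, - 5, 0, 2,3,5,7,9.07 ]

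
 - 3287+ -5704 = -8991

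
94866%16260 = 13566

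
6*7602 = 45612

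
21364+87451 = 108815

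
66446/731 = 66446/731 = 90.90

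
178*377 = 67106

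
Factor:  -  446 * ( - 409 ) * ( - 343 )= - 2^1 * 7^3 * 223^1*409^1 =-62568002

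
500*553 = 276500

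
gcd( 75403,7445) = 1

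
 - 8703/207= - 967/23  =  -42.04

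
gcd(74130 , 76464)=6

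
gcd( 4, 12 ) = 4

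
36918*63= 2325834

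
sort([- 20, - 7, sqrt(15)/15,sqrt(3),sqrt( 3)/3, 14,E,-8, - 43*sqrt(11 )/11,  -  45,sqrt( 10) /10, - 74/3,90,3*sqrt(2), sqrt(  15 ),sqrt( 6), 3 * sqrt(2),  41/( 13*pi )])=[ - 45, - 74/3, - 20,  -  43*sqrt (11)/11, - 8, - 7,sqrt( 15)/15, sqrt( 10) /10, sqrt (3)/3,41/( 13*pi ),sqrt( 3 ),sqrt ( 6), E, sqrt(15),3*sqrt(2 ),3*sqrt(2),14,90 ]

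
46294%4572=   574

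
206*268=55208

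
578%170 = 68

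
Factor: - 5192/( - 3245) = 8/5 = 2^3*5^ (-1)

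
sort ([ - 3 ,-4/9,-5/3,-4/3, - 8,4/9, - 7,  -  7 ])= [-8, - 7,-7, - 3, - 5/3,  -  4/3,-4/9,4/9 ]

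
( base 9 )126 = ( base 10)105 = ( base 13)81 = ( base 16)69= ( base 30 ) 3f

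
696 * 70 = 48720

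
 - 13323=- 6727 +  - 6596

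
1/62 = 1/62 = 0.02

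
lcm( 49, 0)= 0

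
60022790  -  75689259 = -15666469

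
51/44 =51/44 = 1.16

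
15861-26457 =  -10596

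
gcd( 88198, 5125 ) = 1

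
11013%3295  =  1128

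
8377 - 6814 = 1563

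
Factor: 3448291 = 7^1*11^1*19^1*2357^1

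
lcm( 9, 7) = 63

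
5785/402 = 14  +  157/402=14.39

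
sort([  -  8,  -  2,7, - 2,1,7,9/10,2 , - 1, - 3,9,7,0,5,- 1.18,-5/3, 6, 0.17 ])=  [  -  8, - 3,  -  2, - 2, - 5/3, - 1.18, - 1, 0,0.17,9/10, 1,2 , 5,  6, 7,7,7, 9 ]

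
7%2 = 1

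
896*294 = 263424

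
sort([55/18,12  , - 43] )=[ - 43,55/18,12 ] 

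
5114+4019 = 9133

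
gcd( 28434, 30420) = 6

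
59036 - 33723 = 25313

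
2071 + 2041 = 4112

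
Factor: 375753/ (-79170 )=-2^(- 1)*5^( - 1) *13^(-1)*617^1 = - 617/130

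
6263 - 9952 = -3689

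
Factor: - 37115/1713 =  - 65/3 = - 3^( - 1 )*5^1 * 13^1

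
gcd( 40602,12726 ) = 606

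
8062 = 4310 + 3752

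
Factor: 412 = 2^2* 103^1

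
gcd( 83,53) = 1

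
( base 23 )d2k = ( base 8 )15437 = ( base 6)52051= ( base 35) 5ND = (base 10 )6943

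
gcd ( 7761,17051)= 1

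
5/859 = 5/859 = 0.01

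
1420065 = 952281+467784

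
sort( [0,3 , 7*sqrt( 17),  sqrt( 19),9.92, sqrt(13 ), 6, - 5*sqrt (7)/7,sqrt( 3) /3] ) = [ - 5*sqrt( 7)/7, 0, sqrt( 3)/3,3, sqrt( 13), sqrt( 19 ), 6, 9.92, 7*sqrt(17 )]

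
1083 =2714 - 1631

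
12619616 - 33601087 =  - 20981471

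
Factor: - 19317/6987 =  - 47/17 = -  17^( - 1 ) * 47^1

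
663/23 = 28 + 19/23 = 28.83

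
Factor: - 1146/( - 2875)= 2^1 *3^1* 5^( - 3)*23^( - 1)*191^1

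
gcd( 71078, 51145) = 1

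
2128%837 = 454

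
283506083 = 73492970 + 210013113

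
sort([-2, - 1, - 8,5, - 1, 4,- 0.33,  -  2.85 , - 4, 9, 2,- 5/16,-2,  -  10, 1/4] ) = [ - 10,  -  8, - 4, - 2.85,- 2, - 2, - 1, - 1,- 0.33,  -  5/16, 1/4, 2, 4, 5, 9 ] 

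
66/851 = 66/851 = 0.08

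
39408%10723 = 7239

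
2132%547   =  491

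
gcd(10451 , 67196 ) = 1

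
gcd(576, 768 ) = 192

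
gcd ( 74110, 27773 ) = 1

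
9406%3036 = 298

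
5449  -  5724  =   - 275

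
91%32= 27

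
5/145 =1/29 = 0.03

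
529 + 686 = 1215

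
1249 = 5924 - 4675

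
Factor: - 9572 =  - 2^2*2393^1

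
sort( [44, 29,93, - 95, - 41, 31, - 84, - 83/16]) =[ - 95, - 84, - 41,- 83/16, 29,31,44,93]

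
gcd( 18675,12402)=9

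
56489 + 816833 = 873322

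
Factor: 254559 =3^1 * 53^1*1601^1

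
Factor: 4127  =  4127^1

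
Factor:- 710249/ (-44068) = 2^( - 2)*23^ ( - 1 )*479^ ( - 1 )* 823^1*863^1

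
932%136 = 116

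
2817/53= 53  +  8/53 = 53.15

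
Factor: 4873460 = 2^2*5^1 * 243673^1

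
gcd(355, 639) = 71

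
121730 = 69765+51965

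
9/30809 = 9/30809 = 0.00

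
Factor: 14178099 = 3^1*13^1*363541^1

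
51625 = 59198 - 7573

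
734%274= 186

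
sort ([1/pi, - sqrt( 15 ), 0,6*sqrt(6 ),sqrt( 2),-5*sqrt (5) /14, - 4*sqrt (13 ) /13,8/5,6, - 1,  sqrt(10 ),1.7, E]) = [-sqrt( 15 ), - 4*sqrt( 13 )/13,-1, - 5*sqrt(5 )/14,0, 1/pi,  sqrt( 2 ), 8/5,1.7, E,sqrt ( 10 ),6,6*sqrt( 6 ) ]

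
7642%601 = 430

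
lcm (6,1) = 6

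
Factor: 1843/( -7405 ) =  - 5^(-1)*19^1*97^1 * 1481^( - 1)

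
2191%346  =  115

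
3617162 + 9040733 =12657895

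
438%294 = 144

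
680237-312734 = 367503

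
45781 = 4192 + 41589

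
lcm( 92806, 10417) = 1020866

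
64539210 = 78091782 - 13552572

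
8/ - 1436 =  - 1 + 357/359 = -0.01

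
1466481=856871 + 609610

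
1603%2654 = 1603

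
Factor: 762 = 2^1*3^1*127^1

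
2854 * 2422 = 6912388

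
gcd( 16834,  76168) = 2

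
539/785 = 539/785 = 0.69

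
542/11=49 + 3/11= 49.27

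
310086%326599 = 310086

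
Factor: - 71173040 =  - 2^4*5^1*23^1*47^1 * 823^1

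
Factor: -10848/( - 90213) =3616/30071 = 2^5*113^1 *30071^( - 1) 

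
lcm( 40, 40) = 40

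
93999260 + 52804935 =146804195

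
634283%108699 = 90788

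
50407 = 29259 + 21148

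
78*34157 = 2664246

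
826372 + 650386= 1476758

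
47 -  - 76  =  123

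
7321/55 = 7321/55= 133.11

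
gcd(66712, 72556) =4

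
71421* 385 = 27497085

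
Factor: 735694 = 2^1*73^1*5039^1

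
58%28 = 2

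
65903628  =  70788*931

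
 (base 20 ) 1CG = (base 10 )656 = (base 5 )10111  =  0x290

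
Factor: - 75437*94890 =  - 2^1*3^1 * 5^1*3163^1*75437^1 = - 7158216930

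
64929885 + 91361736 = 156291621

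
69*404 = 27876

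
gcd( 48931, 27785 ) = 1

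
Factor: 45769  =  37^1*1237^1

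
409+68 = 477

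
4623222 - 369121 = 4254101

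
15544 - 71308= -55764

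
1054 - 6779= -5725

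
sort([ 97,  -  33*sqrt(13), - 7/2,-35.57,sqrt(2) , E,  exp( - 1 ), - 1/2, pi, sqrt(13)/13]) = [  -  33*sqrt( 13), - 35.57, - 7/2,- 1/2, sqrt(13 )/13,exp( - 1),sqrt( 2 ), E , pi, 97]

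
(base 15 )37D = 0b1100011001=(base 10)793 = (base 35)mn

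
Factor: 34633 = 59^1*587^1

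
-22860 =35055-57915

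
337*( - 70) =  - 23590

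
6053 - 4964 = 1089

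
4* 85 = 340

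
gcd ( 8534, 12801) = 4267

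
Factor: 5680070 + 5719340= 11399410 = 2^1*5^1 * 11^2*9421^1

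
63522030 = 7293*8710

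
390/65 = 6 = 6.00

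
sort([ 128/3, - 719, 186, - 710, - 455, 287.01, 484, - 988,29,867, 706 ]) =[-988,-719,-710 , - 455,29, 128/3, 186 , 287.01,  484, 706,867] 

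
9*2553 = 22977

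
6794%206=202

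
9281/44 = 9281/44 = 210.93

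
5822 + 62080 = 67902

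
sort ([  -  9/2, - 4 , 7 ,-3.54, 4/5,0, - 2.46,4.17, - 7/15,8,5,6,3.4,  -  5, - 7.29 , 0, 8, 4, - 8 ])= [-8,-7.29, - 5, - 9/2 , - 4, - 3.54, - 2.46, - 7/15,0  ,  0  ,  4/5, 3.4 , 4,4.17,5, 6 , 7 , 8,8 ]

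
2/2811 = 2/2811 = 0.00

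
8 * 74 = 592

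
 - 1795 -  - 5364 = 3569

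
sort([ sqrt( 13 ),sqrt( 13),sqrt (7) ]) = [sqrt(7),sqrt( 13),sqrt( 13) ] 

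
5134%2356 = 422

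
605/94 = 6  +  41/94 = 6.44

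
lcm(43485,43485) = 43485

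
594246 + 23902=618148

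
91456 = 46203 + 45253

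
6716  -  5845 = 871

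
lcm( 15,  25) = 75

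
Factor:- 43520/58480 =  - 32/43 = - 2^5*43^( - 1)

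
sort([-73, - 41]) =[ - 73,-41]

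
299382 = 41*7302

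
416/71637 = 416/71637 = 0.01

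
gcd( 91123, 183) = 1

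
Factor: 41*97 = 3977 = 41^1*97^1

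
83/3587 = 83/3587 = 0.02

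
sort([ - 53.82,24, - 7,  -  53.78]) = [ -53.82, - 53.78, - 7,24]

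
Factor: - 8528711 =-157^1*54323^1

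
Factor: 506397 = 3^1 * 59^1 * 2861^1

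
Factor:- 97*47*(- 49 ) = 223391 = 7^2*47^1*97^1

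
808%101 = 0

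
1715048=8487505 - 6772457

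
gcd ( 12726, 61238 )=2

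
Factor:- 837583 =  - 837583^1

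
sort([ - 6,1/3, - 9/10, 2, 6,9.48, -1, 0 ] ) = [ - 6, - 1, -9/10  ,  0,1/3, 2, 6, 9.48]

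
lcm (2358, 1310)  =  11790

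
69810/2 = 34905  =  34905.00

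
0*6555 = 0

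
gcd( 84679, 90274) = 1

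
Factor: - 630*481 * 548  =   - 166060440 = - 2^3*3^2*5^1*7^1*13^1  *  37^1 * 137^1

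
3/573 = 1/191 = 0.01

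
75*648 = 48600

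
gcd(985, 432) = 1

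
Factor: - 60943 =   -  60943^1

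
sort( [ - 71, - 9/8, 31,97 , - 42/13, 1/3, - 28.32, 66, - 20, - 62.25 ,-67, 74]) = [ - 71, - 67,  -  62.25, - 28.32,  -  20, - 42/13, - 9/8, 1/3, 31, 66, 74,97 ]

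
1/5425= 1/5425 = 0.00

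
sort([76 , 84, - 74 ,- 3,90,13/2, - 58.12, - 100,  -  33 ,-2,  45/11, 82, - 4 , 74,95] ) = [ - 100, - 74 , - 58.12, - 33, - 4, - 3, - 2, 45/11,13/2, 74 , 76,  82,84,90,95]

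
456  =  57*8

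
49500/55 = 900  =  900.00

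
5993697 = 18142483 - 12148786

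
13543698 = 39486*343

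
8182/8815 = 8182/8815 =0.93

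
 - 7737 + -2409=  - 10146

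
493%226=41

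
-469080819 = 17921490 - 487002309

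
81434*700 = 57003800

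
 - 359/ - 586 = 359/586 =0.61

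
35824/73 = 490 + 54/73  =  490.74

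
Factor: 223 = 223^1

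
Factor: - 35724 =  - 2^2*3^1*13^1*229^1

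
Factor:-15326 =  - 2^1 * 79^1*97^1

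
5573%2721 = 131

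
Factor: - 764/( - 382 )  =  2^1= 2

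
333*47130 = 15694290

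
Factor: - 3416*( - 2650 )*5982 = 2^5*3^1*5^2*7^1*53^1*61^1*997^1 = 54151456800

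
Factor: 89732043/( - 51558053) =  - 3^4*31^ (-1)*1123^ (  -  1)*1481^( -1)*1107803^1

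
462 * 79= 36498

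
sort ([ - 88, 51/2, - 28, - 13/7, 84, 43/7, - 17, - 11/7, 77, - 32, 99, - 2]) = [ - 88, - 32, - 28, - 17, - 2, - 13/7,-11/7 , 43/7, 51/2, 77, 84, 99]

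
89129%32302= 24525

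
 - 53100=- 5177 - 47923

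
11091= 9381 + 1710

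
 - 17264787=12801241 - 30066028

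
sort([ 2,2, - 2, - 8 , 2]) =[ - 8, - 2, 2, 2,2]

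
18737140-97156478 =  - 78419338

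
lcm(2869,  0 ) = 0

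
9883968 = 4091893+5792075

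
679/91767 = 679/91767= 0.01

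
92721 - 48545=44176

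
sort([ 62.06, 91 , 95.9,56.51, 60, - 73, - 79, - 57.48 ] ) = [ - 79, - 73, - 57.48, 56.51, 60,  62.06, 91 , 95.9 ] 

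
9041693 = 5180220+3861473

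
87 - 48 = 39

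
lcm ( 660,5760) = 63360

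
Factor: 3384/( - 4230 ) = -4/5=- 2^2*5^( - 1 )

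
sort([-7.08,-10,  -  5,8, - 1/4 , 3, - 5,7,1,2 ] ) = [-10,-7.08,-5,-5, - 1/4,1,2, 3,7,8 ] 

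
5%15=5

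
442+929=1371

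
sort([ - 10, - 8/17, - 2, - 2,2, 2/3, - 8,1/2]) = [ - 10,  -  8, - 2, - 2, - 8/17,  1/2,2/3,  2 ]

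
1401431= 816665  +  584766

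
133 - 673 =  - 540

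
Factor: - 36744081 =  - 3^1*11^1* 19^1 * 58603^1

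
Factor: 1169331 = 3^1*409^1*953^1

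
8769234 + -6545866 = 2223368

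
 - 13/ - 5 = 13/5 = 2.60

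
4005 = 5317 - 1312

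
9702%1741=997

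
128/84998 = 64/42499  =  0.00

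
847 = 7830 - 6983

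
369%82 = 41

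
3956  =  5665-1709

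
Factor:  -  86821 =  - 7^1*79^1*157^1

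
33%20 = 13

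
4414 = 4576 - 162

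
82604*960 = 79299840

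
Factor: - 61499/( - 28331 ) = 89/41 = 41^ (-1 )*89^1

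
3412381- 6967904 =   -  3555523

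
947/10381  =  947/10381= 0.09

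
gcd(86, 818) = 2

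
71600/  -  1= - 71600+0/1 = - 71600.00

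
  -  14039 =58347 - 72386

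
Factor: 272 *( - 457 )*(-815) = 2^4 * 5^1*17^1*163^1*457^1= 101307760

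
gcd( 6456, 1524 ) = 12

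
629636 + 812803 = 1442439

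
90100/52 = 22525/13= 1732.69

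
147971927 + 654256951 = 802228878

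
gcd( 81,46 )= 1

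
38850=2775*14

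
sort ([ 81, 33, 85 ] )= [ 33, 81, 85]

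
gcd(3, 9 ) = 3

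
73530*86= 6323580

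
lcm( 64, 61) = 3904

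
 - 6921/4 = -1731 + 3/4= -1730.25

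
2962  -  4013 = -1051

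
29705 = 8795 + 20910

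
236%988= 236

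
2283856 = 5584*409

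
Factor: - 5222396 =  - 2^2*1305599^1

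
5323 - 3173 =2150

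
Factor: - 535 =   -  5^1 * 107^1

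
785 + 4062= 4847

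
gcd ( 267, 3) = 3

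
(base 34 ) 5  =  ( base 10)5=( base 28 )5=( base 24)5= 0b101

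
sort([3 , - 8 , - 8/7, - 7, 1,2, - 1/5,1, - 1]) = [ - 8, - 7, - 8/7, - 1, - 1/5 , 1, 1,2,  3]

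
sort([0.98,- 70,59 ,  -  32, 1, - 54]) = [ - 70,-54,  -  32,  0.98,1, 59]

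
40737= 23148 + 17589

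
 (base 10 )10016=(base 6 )114212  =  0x2720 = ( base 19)18e3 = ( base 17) 20b3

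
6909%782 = 653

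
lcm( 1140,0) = 0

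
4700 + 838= 5538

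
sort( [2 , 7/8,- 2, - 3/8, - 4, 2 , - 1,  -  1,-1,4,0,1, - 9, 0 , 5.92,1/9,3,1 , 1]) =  [-9,-4, - 2, - 1, - 1,-1,- 3/8, 0, 0, 1/9, 7/8 , 1,  1,1,2 , 2,  3,4,5.92]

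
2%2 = 0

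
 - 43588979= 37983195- 81572174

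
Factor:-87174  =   - 2^1*3^2*29^1*167^1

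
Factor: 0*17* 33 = 0 = 0^1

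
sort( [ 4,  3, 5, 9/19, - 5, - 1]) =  [ - 5, - 1, 9/19, 3, 4 , 5] 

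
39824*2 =79648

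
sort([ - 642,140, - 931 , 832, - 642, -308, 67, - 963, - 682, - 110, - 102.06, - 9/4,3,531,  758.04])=[ - 963, - 931,-682, - 642, - 642, - 308,- 110, - 102.06,-9/4 , 3,67, 140,531,758.04 , 832] 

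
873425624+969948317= 1843373941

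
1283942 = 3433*374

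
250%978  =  250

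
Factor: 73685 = 5^1  *14737^1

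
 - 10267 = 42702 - 52969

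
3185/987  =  3 + 32/141  =  3.23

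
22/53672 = 11/26836 = 0.00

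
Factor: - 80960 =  - 2^6 *5^1*11^1*23^1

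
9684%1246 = 962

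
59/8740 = 59/8740 = 0.01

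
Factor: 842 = 2^1*421^1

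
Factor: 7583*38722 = 2^1*19^1*1019^1*7583^1=293628926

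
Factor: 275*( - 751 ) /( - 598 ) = 206525/598 = 2^( - 1)*5^2*11^1*13^( - 1)*23^( - 1)*751^1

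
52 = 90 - 38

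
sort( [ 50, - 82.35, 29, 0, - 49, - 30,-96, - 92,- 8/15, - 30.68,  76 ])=[ - 96,-92,-82.35,-49,-30.68, - 30,- 8/15,0, 29, 50, 76]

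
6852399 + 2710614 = 9563013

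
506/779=506/779=0.65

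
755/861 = 755/861 = 0.88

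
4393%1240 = 673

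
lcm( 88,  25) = 2200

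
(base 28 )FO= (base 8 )674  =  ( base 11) 374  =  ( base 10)444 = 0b110111100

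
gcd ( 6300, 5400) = 900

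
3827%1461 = 905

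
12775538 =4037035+8738503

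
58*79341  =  4601778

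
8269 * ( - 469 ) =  - 3878161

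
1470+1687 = 3157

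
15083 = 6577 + 8506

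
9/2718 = 1/302 = 0.00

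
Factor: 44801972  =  2^2*97^1 * 115469^1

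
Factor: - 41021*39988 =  - 2^2*13^1*  17^1*19^1  *127^1 * 769^1 = - 1640347748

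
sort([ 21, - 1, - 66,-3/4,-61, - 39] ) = [-66,- 61, - 39,- 1, - 3/4, 21] 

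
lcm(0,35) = 0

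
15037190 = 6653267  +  8383923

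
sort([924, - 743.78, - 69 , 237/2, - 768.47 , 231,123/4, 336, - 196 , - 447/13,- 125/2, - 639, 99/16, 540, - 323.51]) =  [ - 768.47, - 743.78,- 639,-323.51, - 196 , - 69,-125/2, - 447/13,99/16,  123/4 , 237/2,231, 336, 540, 924]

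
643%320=3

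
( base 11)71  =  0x4E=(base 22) 3C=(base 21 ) 3f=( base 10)78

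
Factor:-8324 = - 2^2*2081^1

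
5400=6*900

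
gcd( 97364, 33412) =4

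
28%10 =8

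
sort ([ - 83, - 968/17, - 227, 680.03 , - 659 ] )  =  [-659, - 227 ,-83,  -  968/17,680.03]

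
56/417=56/417 = 0.13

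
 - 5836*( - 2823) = 16475028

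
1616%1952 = 1616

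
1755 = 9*195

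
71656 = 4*17914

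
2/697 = 2/697 = 0.00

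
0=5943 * 0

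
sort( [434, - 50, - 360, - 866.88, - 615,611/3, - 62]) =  [ - 866.88, - 615, - 360 , - 62, - 50, 611/3  ,  434]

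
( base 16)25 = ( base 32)15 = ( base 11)34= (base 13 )2b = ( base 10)37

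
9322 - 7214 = 2108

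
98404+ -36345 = 62059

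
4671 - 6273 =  - 1602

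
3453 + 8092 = 11545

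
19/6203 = 19/6203 = 0.00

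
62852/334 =31426/167=188.18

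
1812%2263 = 1812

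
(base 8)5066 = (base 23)4LF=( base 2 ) 101000110110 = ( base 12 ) 161A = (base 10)2614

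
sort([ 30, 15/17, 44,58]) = [15/17 , 30,44,58]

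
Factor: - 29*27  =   - 3^3*29^1 = - 783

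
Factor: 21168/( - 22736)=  - 3^3* 29^( - 1 ) = - 27/29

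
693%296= 101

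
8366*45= 376470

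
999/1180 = 999/1180 = 0.85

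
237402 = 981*242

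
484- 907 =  - 423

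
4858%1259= 1081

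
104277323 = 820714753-716437430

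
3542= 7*506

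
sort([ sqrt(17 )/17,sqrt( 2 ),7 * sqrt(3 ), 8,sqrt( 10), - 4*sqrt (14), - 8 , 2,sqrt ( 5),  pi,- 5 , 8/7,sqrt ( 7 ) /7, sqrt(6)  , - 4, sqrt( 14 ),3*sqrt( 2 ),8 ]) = [ - 4*sqrt( 14),-8, - 5, - 4,sqrt (17 )/17, sqrt( 7)/7, 8/7,sqrt( 2),2,sqrt(5 ), sqrt (6), pi, sqrt( 10 ), sqrt(14 ), 3*sqrt(2 ), 8, 8,7*sqrt( 3 )] 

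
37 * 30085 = 1113145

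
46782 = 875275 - 828493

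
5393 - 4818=575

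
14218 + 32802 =47020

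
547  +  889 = 1436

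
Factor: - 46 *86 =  - 2^2*23^1*43^1 = - 3956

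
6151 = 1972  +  4179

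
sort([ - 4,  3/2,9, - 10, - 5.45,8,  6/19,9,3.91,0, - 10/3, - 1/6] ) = [ -10, - 5.45, - 4, - 10/3 , -1/6, 0,6/19,3/2, 3.91 , 8,9,9 ]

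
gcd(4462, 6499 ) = 97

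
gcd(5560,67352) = 8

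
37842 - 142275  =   - 104433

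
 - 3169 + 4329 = 1160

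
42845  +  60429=103274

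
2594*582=1509708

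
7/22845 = 7/22845 =0.00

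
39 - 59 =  - 20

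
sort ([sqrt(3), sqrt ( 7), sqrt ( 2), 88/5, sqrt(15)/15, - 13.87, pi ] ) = [ - 13.87,sqrt(15)/15, sqrt( 2),sqrt(3), sqrt(7),pi, 88/5 ]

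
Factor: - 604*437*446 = -117720808 = -  2^3 * 19^1*23^1*151^1*  223^1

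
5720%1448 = 1376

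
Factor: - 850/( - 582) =425/291 = 3^( - 1)*5^2*17^1 *97^( - 1 )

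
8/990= 4/495 =0.01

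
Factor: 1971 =3^3*73^1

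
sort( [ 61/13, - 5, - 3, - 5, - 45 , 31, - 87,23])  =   [ - 87, - 45, - 5, -5, -3,61/13, 23, 31] 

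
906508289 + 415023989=1321532278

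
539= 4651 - 4112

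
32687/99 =32687/99 =330.17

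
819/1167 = 273/389 = 0.70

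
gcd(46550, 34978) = 2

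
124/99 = 1 + 25/99= 1.25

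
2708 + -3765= -1057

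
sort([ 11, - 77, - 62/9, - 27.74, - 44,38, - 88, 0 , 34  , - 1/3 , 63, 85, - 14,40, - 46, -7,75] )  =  [ - 88, - 77, - 46, - 44, - 27.74,  -  14, - 7,-62/9, - 1/3,0, 11,  34, 38, 40,63,75, 85 ]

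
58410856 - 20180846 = 38230010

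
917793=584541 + 333252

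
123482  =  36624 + 86858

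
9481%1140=361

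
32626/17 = 1919 + 3/17 = 1919.18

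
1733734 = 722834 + 1010900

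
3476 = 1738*2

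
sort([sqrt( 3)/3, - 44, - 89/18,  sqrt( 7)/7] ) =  [ - 44, - 89/18, sqrt( 7 )/7,  sqrt ( 3) /3]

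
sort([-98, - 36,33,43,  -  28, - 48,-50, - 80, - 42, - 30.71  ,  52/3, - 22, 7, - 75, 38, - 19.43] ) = [ - 98,  -  80, - 75, - 50 , - 48, - 42, - 36, - 30.71, - 28 , - 22 , - 19.43, 7,52/3 , 33,38, 43 ]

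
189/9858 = 63/3286=0.02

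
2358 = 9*262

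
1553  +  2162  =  3715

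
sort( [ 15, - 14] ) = [- 14, 15 ] 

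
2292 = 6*382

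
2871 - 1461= 1410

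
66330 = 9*7370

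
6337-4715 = 1622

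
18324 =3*6108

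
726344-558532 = 167812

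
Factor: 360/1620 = 2/9 = 2^1*3^( - 2 )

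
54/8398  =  27/4199 = 0.01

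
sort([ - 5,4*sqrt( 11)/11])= [ - 5,4*sqrt( 11)/11]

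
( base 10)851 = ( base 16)353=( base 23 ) 1E0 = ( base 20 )22b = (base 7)2324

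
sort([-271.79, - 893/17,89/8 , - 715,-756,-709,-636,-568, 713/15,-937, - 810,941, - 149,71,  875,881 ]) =[ - 937, - 810,-756, - 715,  -  709, - 636, - 568, - 271.79, - 149,-893/17, 89/8, 713/15,71 , 875 , 881,  941]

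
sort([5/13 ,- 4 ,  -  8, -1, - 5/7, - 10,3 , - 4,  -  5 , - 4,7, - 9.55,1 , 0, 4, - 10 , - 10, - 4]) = [ - 10, - 10, - 10, - 9.55,-8, - 5, - 4,-4, - 4,  -  4, - 1, - 5/7,0,5/13, 1,3,  4, 7]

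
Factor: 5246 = 2^1 * 43^1*61^1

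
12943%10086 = 2857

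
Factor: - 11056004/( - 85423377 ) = 2^2*3^( - 1)* 13^ ( - 1 )*41^(  -  2) * 1303^ ( - 1)*2764001^1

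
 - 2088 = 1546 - 3634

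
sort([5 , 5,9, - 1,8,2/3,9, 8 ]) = [  -  1,2/3,5,5,8,8,9,9 ]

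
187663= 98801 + 88862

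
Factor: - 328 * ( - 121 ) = 2^3*11^2*41^1 = 39688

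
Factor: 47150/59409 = 2^1*3^( - 2)*5^2*7^ ( - 1) = 50/63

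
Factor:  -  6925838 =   -  2^1*29^1*43^1*  2777^1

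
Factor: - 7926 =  - 2^1 * 3^1*1321^1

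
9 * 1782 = 16038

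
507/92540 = 507/92540 = 0.01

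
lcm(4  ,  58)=116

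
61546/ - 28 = - 2199 + 13/14   =  -2198.07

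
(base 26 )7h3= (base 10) 5177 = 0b1010000111001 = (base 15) 1802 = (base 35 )47W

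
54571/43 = 1269 + 4/43 = 1269.09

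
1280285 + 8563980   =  9844265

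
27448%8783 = 1099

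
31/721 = 31/721=0.04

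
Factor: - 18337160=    - 2^3 * 5^1*449^1 * 1021^1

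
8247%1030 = 7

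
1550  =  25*62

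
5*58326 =291630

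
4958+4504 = 9462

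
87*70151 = 6103137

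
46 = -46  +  92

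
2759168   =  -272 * (- 10144)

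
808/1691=808/1691 = 0.48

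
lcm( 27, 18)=54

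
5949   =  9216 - 3267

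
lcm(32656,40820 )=163280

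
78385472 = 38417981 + 39967491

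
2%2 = 0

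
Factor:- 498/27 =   -  2^1  *  3^ ( - 2)*83^1 = -166/9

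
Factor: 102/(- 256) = - 2^(- 7 )*3^1 * 17^1 = - 51/128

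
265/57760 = 53/11552 = 0.00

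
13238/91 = 13238/91 = 145.47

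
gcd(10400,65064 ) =8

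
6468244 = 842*7682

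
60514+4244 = 64758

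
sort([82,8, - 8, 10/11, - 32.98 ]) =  [ - 32.98,-8,10/11, 8,  82]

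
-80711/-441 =183 + 8/441 = 183.02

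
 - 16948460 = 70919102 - 87867562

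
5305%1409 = 1078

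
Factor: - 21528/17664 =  - 39/32= - 2^( -5)*3^1*13^1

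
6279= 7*897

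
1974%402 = 366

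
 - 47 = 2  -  49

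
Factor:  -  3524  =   - 2^2*881^1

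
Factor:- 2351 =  - 2351^1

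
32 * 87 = 2784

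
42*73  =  3066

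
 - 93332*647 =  - 60385804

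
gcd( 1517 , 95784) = 1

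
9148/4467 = 9148/4467=2.05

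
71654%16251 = 6650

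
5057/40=5057/40 =126.42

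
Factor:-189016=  - 2^3*23627^1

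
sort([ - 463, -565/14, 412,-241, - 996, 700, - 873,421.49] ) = [ - 996, - 873, -463, - 241 , - 565/14,412, 421.49,  700]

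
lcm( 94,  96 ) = 4512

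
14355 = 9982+4373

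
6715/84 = 79 + 79/84= 79.94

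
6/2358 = 1/393 = 0.00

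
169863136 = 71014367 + 98848769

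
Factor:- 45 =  - 3^2*5^1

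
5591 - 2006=3585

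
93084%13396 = 12708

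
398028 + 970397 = 1368425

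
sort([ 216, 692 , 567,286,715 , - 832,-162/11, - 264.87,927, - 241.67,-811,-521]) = [ - 832, - 811,  -  521,- 264.87,  -  241.67, - 162/11, 216, 286,  567,692,715,927]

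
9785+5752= 15537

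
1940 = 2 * 970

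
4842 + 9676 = 14518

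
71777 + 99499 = 171276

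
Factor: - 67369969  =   - 67369969^1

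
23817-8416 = 15401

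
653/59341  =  653/59341 = 0.01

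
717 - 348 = 369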